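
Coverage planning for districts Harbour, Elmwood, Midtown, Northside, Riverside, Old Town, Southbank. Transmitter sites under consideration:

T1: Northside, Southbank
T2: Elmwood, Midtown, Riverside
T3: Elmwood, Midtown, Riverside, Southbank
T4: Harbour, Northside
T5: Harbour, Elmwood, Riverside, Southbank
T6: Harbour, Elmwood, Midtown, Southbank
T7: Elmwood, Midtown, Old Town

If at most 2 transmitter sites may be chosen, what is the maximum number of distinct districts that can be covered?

Choosing T3, T4 covers {Harbour, Elmwood, Midtown, Northside, Riverside, Southbank} — 6 districts.
No choice of 2 transmitter sites does better; here Old Town is left uncovered.

6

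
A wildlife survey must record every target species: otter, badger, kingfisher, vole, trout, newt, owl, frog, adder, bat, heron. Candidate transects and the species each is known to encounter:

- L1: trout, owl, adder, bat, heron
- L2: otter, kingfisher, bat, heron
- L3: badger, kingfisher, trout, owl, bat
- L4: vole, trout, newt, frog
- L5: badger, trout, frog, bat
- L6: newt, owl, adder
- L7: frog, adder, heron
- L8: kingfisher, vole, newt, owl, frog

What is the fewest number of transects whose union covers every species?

4

L1, L2, L3, L4 together cover {otter, badger, kingfisher, vole, trout, newt, owl, frog, adder, bat, heron} — every species.
No 3 of the 8 transects cover everything (all 56 triples fall short), so 4 is minimum.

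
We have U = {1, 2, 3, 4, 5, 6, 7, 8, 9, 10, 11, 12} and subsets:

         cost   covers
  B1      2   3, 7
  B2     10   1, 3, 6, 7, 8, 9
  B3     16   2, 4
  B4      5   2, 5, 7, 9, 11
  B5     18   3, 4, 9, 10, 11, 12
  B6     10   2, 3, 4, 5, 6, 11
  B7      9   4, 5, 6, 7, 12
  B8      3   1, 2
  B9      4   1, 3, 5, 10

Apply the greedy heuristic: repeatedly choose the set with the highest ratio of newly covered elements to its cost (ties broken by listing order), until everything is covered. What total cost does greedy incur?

30

Pick 1: B1 adds 2 new (3, 7) at cost 2 (ratio 2/2).
Pick 2: B4 adds 4 new (2, 5, 9, 11) at cost 5 (ratio 4/5).
Pick 3: B9 adds 2 new (1, 10) at cost 4 (ratio 2/4).
Pick 4: B7 adds 3 new (4, 6, 12) at cost 9 (ratio 3/9).
Pick 5: B2 adds 1 new (8) at cost 10 (ratio 1/10).
Greedy total cost: 2 + 5 + 4 + 9 + 10 = 30. (The true optimum is 28, so greedy overshoots here.)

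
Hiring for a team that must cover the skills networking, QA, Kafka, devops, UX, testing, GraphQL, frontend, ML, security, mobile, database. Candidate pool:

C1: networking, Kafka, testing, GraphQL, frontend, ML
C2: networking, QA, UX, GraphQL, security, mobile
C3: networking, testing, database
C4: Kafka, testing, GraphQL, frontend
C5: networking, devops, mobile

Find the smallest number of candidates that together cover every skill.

4

C1, C2, C3, C5 together cover {networking, QA, Kafka, devops, UX, testing, GraphQL, frontend, ML, security, mobile, database} — every skill.
No 3 of the 5 candidates cover everything (all 10 triples fall short), so 4 is minimum.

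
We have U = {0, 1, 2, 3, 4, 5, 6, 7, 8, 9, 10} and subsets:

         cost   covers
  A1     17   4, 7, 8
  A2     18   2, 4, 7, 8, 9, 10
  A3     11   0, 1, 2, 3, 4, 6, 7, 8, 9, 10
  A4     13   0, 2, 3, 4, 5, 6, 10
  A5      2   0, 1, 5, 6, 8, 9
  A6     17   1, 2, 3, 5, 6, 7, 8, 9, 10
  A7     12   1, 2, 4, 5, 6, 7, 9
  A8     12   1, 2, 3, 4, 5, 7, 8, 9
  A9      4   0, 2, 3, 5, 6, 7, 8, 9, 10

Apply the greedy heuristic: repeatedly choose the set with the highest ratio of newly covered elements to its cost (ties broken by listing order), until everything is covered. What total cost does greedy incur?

17

Pick 1: A5 adds 6 new (0, 1, 5, 6, 8, 9) at cost 2 (ratio 6/2).
Pick 2: A9 adds 4 new (2, 3, 7, 10) at cost 4 (ratio 4/4).
Pick 3: A3 adds 1 new (4) at cost 11 (ratio 1/11).
Greedy total cost: 2 + 4 + 11 = 17. (The true optimum is 13, so greedy overshoots here.)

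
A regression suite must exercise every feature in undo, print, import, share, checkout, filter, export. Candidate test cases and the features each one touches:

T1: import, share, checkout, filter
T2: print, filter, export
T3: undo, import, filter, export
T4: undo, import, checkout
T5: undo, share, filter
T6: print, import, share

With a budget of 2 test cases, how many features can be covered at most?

6

Choosing T1, T2 covers {print, import, share, checkout, filter, export} — 6 features.
No choice of 2 test cases does better; here undo is left uncovered.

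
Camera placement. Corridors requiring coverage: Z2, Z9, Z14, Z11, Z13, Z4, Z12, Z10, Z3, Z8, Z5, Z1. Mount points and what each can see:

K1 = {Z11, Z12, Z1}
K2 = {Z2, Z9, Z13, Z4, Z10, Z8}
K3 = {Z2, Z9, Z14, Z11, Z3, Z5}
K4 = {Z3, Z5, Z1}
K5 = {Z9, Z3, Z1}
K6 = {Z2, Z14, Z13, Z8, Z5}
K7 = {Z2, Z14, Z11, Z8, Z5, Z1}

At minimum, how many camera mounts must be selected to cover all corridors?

K1, K2, K3 together cover {Z2, Z9, Z14, Z11, Z13, Z4, Z12, Z10, Z3, Z8, Z5, Z1} — every corridor.
No 2 of the 7 camera mounts cover everything (all 21 pairs fall short), so 3 is minimum.

3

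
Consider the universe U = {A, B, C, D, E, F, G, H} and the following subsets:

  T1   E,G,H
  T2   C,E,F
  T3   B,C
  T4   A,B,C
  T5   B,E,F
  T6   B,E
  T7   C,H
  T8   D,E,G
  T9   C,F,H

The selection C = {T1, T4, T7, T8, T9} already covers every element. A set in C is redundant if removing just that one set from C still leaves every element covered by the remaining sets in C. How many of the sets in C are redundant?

2

Drop T1: the rest still cover every element — redundant.
Drop T4: A, B uncovered — not redundant.
Drop T7: the rest still cover every element — redundant.
Drop T8: D uncovered — not redundant.
Drop T9: F uncovered — not redundant.
2 redundant: T1, T7.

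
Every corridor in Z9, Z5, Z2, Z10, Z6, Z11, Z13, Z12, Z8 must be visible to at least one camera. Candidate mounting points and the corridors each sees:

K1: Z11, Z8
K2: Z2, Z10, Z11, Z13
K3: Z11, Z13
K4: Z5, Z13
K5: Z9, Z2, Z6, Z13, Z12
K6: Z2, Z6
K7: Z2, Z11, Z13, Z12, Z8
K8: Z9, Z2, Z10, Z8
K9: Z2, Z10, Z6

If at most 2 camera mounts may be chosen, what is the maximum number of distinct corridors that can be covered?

7

Choosing K1, K5 covers {Z9, Z2, Z6, Z11, Z13, Z12, Z8} — 7 corridors.
No choice of 2 camera mounts does better; here Z5, Z10 are left uncovered.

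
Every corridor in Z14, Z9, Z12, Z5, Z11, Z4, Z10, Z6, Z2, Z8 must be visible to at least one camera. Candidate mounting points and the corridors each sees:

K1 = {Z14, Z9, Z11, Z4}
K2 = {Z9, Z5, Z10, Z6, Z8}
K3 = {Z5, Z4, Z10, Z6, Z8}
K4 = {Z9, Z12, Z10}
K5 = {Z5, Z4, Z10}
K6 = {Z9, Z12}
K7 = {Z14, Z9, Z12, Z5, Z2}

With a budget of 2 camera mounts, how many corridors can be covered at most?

Choosing K3, K7 covers {Z14, Z9, Z12, Z5, Z4, Z10, Z6, Z2, Z8} — 9 corridors.
No choice of 2 camera mounts does better; here Z11 is left uncovered.

9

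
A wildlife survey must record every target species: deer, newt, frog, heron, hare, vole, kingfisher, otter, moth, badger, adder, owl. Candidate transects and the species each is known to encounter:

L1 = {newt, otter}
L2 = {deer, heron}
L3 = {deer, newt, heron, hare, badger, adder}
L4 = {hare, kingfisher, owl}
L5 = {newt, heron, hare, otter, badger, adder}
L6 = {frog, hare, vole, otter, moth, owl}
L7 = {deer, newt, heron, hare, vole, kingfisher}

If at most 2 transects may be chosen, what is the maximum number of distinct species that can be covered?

11

Choosing L3, L6 covers {deer, newt, frog, heron, hare, vole, otter, moth, badger, adder, owl} — 11 species.
No choice of 2 transects does better; here kingfisher is left uncovered.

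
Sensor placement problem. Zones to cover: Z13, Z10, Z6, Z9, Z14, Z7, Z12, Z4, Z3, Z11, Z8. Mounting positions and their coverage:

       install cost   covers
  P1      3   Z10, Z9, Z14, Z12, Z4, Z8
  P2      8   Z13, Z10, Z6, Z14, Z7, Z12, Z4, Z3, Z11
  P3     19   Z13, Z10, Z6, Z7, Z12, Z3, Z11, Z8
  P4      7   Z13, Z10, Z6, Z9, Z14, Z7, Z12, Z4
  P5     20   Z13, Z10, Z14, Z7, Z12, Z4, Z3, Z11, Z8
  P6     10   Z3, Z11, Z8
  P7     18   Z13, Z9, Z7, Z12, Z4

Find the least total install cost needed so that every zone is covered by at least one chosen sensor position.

P1, P2 cover every zone at install cost 3 + 8 = 11.
Any cover uses at least 2 sensor positions; among all covering selections none totals below 11.

11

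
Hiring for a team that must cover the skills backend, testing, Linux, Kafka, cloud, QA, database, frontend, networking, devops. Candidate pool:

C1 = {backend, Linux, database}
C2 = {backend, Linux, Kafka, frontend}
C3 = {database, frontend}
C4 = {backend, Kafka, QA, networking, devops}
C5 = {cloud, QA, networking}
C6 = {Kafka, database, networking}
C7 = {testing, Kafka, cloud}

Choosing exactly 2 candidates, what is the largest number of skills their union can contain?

Choosing C1, C4 covers {backend, Linux, Kafka, QA, database, networking, devops} — 7 skills.
No choice of 2 candidates does better; here testing, cloud, frontend are left uncovered.

7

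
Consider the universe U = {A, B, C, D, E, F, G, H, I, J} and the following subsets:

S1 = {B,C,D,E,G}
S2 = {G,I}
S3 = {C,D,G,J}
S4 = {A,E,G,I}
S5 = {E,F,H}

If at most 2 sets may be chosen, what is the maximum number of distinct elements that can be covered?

7

Choosing S1, S4 covers {A, B, C, D, E, G, I} — 7 elements.
No choice of 2 sets does better; here F, H, J are left uncovered.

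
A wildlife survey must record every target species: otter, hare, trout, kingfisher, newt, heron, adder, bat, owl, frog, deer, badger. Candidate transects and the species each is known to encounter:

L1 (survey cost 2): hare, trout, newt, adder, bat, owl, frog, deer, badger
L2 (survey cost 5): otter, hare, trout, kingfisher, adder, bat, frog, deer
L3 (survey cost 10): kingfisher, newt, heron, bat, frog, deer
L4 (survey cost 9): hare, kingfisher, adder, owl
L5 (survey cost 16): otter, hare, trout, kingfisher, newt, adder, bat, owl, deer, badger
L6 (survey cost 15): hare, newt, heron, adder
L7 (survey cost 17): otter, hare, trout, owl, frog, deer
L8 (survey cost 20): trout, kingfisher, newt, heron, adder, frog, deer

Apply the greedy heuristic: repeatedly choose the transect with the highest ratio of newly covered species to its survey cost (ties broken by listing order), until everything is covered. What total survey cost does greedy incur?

17

Pick 1: L1 adds 9 new (hare, trout, newt, adder, bat, owl, frog, deer, badger) at survey cost 2 (ratio 9/2).
Pick 2: L2 adds 2 new (otter, kingfisher) at survey cost 5 (ratio 2/5).
Pick 3: L3 adds 1 new (heron) at survey cost 10 (ratio 1/10).
Greedy total survey cost: 2 + 5 + 10 = 17.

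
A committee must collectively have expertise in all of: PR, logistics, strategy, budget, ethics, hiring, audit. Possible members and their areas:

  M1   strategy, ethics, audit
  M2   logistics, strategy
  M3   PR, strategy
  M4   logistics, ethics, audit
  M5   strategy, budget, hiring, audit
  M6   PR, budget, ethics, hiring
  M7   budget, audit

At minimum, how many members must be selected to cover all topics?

3

M1, M2, M6 together cover {PR, logistics, strategy, budget, ethics, hiring, audit} — every topic.
No 2 of the 7 members cover everything (all 21 pairs fall short), so 3 is minimum.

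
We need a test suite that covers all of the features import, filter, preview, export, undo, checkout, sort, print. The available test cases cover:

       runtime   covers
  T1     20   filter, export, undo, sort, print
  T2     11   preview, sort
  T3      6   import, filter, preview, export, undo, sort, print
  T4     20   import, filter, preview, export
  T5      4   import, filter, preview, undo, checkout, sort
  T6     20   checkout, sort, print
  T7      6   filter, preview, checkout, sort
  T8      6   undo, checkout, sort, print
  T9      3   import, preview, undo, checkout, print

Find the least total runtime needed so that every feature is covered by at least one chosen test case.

9

T3, T9 cover every feature at runtime 6 + 3 = 9.
Any cover uses at least 2 test cases; among all covering selections none totals below 9.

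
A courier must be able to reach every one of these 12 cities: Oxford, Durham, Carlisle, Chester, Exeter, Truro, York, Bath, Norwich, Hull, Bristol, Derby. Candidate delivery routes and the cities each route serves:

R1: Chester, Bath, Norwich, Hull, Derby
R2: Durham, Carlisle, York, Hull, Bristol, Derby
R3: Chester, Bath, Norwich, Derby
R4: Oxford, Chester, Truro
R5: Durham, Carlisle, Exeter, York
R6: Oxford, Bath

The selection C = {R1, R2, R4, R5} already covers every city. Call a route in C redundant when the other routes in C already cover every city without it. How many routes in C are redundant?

0

Drop R1: Bath, Norwich uncovered — not redundant.
Drop R2: Bristol uncovered — not redundant.
Drop R4: Oxford, Truro uncovered — not redundant.
Drop R5: Exeter uncovered — not redundant.
None of the routes in C is redundant.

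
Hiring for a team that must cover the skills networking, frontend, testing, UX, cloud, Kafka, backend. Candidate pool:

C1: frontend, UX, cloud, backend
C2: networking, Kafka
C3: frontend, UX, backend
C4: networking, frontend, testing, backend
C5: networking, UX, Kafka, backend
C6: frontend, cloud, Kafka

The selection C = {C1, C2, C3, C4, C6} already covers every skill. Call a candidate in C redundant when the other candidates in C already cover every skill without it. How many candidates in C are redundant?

Drop C1: the rest still cover every skill — redundant.
Drop C2: the rest still cover every skill — redundant.
Drop C3: the rest still cover every skill — redundant.
Drop C4: testing uncovered — not redundant.
Drop C6: the rest still cover every skill — redundant.
4 redundant: C1, C2, C3, C6.

4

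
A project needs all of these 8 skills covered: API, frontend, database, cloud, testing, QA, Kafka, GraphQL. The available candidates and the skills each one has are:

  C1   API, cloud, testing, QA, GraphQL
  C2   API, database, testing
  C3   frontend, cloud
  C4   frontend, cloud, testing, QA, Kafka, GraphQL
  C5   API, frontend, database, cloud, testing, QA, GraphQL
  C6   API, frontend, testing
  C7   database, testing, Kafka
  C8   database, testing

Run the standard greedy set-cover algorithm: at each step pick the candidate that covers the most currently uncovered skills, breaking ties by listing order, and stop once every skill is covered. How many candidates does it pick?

2

Pick 1: C5 covers 7 new skills (API, frontend, database, cloud, testing, QA, GraphQL).
Pick 2: C4 covers 1 new skills (Kafka).
Greedy uses 2 candidates.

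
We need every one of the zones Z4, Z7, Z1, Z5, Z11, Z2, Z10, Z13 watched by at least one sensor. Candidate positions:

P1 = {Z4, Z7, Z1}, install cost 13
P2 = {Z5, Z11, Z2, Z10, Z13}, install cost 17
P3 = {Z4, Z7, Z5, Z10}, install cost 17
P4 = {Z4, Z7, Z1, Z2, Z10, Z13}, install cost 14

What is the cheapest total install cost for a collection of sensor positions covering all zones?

30

P1, P2 cover every zone at install cost 13 + 17 = 30.
Any cover uses at least 2 sensor positions; among all covering selections none totals below 30.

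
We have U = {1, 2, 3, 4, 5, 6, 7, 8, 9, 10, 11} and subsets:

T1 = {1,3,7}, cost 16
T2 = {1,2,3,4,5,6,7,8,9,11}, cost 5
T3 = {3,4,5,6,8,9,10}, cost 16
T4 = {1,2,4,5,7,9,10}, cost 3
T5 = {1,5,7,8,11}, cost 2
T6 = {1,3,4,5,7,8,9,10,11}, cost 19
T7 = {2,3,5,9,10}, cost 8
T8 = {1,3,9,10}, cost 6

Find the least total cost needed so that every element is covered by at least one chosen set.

T2, T4 cover every element at cost 5 + 3 = 8.
Any cover uses at least 2 sets; among all covering selections none totals below 8.
Greedy by coverage-per-cost would pick T5, T4, T2 for 10 — worse than the optimum 8.

8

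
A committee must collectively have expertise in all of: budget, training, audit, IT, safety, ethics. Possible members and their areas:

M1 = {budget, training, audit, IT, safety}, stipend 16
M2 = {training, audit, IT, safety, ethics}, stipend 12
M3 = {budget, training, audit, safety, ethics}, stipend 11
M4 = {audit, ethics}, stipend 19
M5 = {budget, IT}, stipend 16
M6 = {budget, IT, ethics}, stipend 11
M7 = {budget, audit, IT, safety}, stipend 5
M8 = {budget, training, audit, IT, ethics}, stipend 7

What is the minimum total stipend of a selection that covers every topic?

M7, M8 cover every topic at stipend 5 + 7 = 12.
Any cover uses at least 2 members; among all covering selections none totals below 12.

12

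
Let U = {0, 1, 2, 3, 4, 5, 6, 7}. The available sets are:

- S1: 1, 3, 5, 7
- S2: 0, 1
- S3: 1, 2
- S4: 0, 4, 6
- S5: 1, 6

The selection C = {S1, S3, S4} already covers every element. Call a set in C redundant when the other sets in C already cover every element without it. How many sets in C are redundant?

Drop S1: 3, 5, 7 uncovered — not redundant.
Drop S3: 2 uncovered — not redundant.
Drop S4: 0, 4, 6 uncovered — not redundant.
None of the sets in C is redundant.

0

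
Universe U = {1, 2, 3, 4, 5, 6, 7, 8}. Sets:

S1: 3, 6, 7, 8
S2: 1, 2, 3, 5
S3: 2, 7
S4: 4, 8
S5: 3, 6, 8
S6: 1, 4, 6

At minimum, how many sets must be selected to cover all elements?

3

S1, S2, S4 together cover {1, 2, 3, 4, 5, 6, 7, 8} — every element.
No 2 of the 6 sets cover everything (all 15 pairs fall short), so 3 is minimum.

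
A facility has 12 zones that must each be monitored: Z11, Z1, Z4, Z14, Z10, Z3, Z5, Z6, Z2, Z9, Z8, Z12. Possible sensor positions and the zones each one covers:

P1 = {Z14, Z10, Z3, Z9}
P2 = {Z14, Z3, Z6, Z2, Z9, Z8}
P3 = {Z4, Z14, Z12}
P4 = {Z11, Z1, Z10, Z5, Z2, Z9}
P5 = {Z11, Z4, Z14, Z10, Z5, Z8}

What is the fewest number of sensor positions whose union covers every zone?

3

P2, P3, P4 together cover {Z11, Z1, Z4, Z14, Z10, Z3, Z5, Z6, Z2, Z9, Z8, Z12} — every zone.
No 2 of the 5 sensor positions cover everything (all 10 pairs fall short), so 3 is minimum.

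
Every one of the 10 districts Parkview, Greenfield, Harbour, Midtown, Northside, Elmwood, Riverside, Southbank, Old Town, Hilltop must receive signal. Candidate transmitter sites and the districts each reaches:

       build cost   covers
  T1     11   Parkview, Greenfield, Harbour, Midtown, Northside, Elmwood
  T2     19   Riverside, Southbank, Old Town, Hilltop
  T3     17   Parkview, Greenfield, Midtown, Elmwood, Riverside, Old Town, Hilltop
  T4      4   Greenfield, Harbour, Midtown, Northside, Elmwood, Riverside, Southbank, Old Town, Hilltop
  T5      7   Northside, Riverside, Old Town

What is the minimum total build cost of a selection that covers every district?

T1, T4 cover every district at build cost 11 + 4 = 15.
Any cover uses at least 2 transmitter sites; among all covering selections none totals below 15.

15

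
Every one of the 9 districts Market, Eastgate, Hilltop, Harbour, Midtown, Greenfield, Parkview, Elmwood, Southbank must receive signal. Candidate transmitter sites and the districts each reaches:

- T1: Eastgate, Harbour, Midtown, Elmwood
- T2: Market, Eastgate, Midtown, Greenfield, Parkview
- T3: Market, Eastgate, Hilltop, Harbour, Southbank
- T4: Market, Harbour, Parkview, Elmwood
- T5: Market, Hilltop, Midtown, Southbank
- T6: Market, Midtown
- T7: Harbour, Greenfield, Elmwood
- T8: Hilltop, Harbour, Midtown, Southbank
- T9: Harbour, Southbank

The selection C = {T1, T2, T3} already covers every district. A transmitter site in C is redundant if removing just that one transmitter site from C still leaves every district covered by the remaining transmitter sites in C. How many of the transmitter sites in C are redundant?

0

Drop T1: Elmwood uncovered — not redundant.
Drop T2: Greenfield, Parkview uncovered — not redundant.
Drop T3: Hilltop, Southbank uncovered — not redundant.
None of the transmitter sites in C is redundant.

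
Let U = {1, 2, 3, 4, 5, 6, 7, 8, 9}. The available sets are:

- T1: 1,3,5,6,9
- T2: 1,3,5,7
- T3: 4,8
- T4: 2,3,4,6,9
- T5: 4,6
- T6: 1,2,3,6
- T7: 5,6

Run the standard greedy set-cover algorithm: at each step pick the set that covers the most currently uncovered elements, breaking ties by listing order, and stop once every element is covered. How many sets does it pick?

Pick 1: T1 covers 5 new elements (1, 3, 5, 6, 9).
Pick 2: T3 covers 2 new elements (4, 8).
Pick 3: T2 covers 1 new elements (7).
Pick 4: T4 covers 1 new elements (2).
Greedy uses 4 sets. (The true minimum is 3.)

4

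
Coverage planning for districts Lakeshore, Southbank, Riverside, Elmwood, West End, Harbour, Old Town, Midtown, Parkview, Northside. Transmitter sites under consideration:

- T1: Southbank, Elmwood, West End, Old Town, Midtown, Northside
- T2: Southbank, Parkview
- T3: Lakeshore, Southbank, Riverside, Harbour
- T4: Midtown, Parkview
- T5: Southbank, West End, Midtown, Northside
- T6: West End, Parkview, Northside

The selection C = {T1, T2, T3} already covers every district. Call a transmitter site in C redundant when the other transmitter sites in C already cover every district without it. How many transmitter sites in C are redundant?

Drop T1: Elmwood, West End, Old Town, Midtown, … uncovered — not redundant.
Drop T2: Parkview uncovered — not redundant.
Drop T3: Lakeshore, Riverside, Harbour uncovered — not redundant.
None of the transmitter sites in C is redundant.

0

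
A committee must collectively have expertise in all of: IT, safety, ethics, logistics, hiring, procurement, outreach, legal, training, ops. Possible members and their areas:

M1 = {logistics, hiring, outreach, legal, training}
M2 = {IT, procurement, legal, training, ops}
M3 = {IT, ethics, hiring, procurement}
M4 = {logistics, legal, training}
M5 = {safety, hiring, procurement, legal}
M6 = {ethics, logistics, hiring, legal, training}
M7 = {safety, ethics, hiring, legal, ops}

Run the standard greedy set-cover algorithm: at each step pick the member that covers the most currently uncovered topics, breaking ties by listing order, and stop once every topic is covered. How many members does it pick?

3

Pick 1: M1 covers 5 new topics (logistics, hiring, outreach, legal, training).
Pick 2: M2 covers 3 new topics (IT, procurement, ops).
Pick 3: M7 covers 2 new topics (safety, ethics).
Greedy uses 3 members.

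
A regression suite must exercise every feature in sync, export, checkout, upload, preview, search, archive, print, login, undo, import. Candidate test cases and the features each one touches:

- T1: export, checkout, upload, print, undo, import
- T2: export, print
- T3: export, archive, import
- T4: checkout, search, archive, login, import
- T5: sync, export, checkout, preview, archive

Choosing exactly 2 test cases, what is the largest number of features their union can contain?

Choosing T1, T4 covers {export, checkout, upload, search, archive, print, login, undo, import} — 9 features.
No choice of 2 test cases does better; here sync, preview are left uncovered.

9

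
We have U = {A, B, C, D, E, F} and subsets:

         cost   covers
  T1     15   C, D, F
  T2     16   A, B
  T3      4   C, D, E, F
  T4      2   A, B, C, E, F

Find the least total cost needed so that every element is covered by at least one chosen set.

T3, T4 cover every element at cost 4 + 2 = 6.
Any cover uses at least 2 sets; among all covering selections none totals below 6.

6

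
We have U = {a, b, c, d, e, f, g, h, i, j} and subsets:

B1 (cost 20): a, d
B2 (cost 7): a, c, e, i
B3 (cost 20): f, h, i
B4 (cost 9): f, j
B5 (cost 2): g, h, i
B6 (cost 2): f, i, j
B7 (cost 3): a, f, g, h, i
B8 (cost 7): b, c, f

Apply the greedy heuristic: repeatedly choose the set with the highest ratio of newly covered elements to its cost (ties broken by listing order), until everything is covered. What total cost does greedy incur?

39

Pick 1: B7 adds 5 new (a, f, g, h, i) at cost 3 (ratio 5/3).
Pick 2: B6 adds 1 new (j) at cost 2 (ratio 1/2).
Pick 3: B2 adds 2 new (c, e) at cost 7 (ratio 2/7).
Pick 4: B8 adds 1 new (b) at cost 7 (ratio 1/7).
Pick 5: B1 adds 1 new (d) at cost 20 (ratio 1/20).
Greedy total cost: 3 + 2 + 7 + 7 + 20 = 39. (The true optimum is 38, so greedy overshoots here.)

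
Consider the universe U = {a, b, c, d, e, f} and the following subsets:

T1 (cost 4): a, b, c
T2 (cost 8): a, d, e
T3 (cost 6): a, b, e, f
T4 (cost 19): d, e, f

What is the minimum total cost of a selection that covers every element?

18

T1, T2, T3 cover every element at cost 4 + 8 + 6 = 18.
Any cover uses at least 2 sets; among all covering selections none totals below 18.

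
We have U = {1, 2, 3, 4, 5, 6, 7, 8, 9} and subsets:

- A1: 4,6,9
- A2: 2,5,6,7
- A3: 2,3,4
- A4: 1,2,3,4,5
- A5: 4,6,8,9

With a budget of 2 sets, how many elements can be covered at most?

8

Choosing A4, A5 covers {1, 2, 3, 4, 5, 6, 8, 9} — 8 elements.
No choice of 2 sets does better; here 7 is left uncovered.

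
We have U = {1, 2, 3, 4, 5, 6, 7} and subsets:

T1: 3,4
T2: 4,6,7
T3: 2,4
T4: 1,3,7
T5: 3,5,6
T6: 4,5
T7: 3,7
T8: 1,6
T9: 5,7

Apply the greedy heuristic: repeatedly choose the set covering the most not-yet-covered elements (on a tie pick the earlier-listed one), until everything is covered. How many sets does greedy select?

Pick 1: T2 covers 3 new elements (4, 6, 7).
Pick 2: T4 covers 2 new elements (1, 3).
Pick 3: T3 covers 1 new elements (2).
Pick 4: T5 covers 1 new elements (5).
Greedy uses 4 sets. (The true minimum is 3.)

4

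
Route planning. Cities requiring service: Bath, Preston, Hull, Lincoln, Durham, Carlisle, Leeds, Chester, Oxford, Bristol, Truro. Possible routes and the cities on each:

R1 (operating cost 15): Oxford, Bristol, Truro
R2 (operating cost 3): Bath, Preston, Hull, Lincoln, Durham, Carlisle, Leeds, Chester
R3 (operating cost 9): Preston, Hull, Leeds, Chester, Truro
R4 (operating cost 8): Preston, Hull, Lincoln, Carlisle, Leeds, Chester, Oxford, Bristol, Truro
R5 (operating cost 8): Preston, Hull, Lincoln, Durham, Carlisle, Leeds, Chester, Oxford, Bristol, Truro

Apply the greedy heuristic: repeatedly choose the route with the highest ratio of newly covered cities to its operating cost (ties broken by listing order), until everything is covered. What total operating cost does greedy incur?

Pick 1: R2 adds 8 new (Bath, Preston, Hull, Lincoln, Durham, Carlisle, Leeds, Chester) at operating cost 3 (ratio 8/3).
Pick 2: R4 adds 3 new (Oxford, Bristol, Truro) at operating cost 8 (ratio 3/8).
Greedy total operating cost: 3 + 8 = 11.

11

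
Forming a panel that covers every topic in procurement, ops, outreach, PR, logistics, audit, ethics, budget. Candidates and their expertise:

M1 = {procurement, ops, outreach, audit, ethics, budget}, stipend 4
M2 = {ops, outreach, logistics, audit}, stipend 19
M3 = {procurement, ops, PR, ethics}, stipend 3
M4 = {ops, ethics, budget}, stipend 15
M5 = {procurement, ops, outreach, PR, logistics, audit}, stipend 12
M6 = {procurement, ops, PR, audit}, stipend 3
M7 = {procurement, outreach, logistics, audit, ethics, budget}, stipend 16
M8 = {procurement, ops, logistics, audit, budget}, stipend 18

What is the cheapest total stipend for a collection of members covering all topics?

16

M1, M5 cover every topic at stipend 4 + 12 = 16.
Any cover uses at least 2 members; among all covering selections none totals below 16.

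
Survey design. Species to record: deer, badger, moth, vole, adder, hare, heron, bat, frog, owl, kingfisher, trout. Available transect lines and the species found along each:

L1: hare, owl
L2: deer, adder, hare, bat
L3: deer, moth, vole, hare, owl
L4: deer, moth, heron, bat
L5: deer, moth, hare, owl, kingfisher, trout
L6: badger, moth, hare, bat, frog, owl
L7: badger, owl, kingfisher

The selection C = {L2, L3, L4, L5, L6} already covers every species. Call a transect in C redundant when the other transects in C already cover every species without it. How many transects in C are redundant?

0

Drop L2: adder uncovered — not redundant.
Drop L3: vole uncovered — not redundant.
Drop L4: heron uncovered — not redundant.
Drop L5: kingfisher, trout uncovered — not redundant.
Drop L6: badger, frog uncovered — not redundant.
None of the transects in C is redundant.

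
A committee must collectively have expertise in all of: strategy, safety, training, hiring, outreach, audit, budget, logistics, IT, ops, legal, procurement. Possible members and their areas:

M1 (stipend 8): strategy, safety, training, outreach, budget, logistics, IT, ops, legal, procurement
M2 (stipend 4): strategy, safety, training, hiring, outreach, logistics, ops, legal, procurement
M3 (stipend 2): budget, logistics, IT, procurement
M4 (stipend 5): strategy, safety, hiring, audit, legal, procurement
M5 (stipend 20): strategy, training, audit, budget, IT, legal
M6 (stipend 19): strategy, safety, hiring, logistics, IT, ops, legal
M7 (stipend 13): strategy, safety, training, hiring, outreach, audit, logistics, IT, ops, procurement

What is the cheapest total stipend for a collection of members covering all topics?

M2, M3, M4 cover every topic at stipend 4 + 2 + 5 = 11.
Any cover uses at least 2 members; among all covering selections none totals below 11.

11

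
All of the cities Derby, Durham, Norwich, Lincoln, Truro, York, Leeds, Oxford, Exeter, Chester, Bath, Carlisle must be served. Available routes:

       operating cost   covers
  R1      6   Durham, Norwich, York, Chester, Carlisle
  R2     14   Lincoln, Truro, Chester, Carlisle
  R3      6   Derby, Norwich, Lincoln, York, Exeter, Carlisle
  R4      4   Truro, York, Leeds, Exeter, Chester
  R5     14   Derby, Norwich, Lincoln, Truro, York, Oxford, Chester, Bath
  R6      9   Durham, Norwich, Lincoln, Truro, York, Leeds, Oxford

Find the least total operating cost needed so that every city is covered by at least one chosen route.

24

R1, R4, R5 cover every city at operating cost 6 + 4 + 14 = 24.
Any cover uses at least 3 routes; among all covering selections none totals below 24.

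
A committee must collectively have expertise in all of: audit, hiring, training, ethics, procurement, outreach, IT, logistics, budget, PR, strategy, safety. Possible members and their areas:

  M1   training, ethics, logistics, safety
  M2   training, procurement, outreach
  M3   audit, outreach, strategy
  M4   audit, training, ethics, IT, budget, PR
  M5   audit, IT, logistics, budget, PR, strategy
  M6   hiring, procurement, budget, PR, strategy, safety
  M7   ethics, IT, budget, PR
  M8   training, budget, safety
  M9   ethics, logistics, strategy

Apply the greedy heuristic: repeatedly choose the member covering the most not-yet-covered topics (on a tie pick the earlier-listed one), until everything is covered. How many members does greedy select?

4

Pick 1: M4 covers 6 new topics (audit, training, ethics, IT, budget, PR).
Pick 2: M6 covers 4 new topics (hiring, procurement, strategy, safety).
Pick 3: M1 covers 1 new topics (logistics).
Pick 4: M2 covers 1 new topics (outreach).
Greedy uses 4 members.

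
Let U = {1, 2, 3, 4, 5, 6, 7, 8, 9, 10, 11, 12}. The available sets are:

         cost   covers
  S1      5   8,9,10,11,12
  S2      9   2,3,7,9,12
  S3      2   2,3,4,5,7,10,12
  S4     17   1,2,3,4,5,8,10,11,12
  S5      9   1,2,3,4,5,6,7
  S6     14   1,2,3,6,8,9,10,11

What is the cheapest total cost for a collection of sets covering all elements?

14

S1, S5 cover every element at cost 5 + 9 = 14.
Any cover uses at least 2 sets; among all covering selections none totals below 14.
Greedy by coverage-per-cost would pick S3, S1, S5 for 16 — worse than the optimum 14.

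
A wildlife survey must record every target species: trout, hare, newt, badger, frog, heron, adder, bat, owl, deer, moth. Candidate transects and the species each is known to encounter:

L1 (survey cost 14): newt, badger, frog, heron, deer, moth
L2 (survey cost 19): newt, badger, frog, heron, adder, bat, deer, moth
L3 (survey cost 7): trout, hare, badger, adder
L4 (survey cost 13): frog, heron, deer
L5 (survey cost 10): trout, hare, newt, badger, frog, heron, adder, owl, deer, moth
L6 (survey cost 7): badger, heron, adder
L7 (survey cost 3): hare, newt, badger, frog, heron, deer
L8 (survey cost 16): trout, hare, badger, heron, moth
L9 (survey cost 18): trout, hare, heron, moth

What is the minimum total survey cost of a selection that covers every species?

29

L2, L5 cover every species at survey cost 19 + 10 = 29.
Any cover uses at least 2 transects; among all covering selections none totals below 29.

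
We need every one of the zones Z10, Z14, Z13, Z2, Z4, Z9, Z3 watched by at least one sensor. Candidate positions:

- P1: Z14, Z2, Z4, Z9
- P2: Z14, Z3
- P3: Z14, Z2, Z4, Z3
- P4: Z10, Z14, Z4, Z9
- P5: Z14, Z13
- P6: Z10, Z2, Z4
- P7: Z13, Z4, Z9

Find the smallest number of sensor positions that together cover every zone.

P2, P6, P7 together cover {Z10, Z14, Z13, Z2, Z4, Z9, Z3} — every zone.
No 2 of the 7 sensor positions cover everything (all 21 pairs fall short), so 3 is minimum.
Greedy (largest uncovered first) would take P1, P2, P4, P5 — 4 sensor positions — but 3 suffice.

3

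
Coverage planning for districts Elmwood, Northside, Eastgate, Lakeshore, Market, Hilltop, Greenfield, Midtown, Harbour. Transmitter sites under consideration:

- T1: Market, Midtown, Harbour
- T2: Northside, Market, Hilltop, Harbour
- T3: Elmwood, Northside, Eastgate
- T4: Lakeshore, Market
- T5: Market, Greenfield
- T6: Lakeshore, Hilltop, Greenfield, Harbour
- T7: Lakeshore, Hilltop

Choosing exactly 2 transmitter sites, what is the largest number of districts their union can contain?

Choosing T3, T6 covers {Elmwood, Northside, Eastgate, Lakeshore, Hilltop, Greenfield, Harbour} — 7 districts.
No choice of 2 transmitter sites does better; here Market, Midtown are left uncovered.

7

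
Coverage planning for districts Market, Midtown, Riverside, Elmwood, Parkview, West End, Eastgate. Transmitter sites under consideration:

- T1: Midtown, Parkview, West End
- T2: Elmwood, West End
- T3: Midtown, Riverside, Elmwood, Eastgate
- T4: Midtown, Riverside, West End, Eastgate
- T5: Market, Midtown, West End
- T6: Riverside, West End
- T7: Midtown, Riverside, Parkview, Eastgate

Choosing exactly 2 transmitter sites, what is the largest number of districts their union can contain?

Choosing T1, T3 covers {Midtown, Riverside, Elmwood, Parkview, West End, Eastgate} — 6 districts.
No choice of 2 transmitter sites does better; here Market is left uncovered.

6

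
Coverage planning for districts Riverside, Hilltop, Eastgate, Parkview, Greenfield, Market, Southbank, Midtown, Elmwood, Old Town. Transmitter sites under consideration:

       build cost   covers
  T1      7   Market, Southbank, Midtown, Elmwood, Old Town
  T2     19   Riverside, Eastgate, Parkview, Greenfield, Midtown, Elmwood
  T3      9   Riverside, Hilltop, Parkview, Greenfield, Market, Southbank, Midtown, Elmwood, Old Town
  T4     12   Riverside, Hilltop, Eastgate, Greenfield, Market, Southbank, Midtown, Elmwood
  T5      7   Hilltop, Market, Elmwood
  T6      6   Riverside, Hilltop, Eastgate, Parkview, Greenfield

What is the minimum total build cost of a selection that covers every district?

T1, T6 cover every district at build cost 7 + 6 = 13.
Any cover uses at least 2 transmitter sites; among all covering selections none totals below 13.
Greedy by coverage-per-build cost would pick T3, T6 for 15 — worse than the optimum 13.

13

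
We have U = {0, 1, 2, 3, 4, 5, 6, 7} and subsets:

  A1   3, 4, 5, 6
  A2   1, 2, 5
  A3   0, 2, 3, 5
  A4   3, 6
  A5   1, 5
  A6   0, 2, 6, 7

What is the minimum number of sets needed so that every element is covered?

3

A1, A2, A6 together cover {0, 1, 2, 3, 4, 5, 6, 7} — every element.
No 2 of the 6 sets cover everything (all 15 pairs fall short), so 3 is minimum.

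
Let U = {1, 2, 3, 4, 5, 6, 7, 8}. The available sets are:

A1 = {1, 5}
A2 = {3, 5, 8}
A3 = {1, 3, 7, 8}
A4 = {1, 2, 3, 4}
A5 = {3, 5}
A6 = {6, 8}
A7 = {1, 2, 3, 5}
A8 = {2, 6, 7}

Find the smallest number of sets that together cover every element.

A2, A4, A8 together cover {1, 2, 3, 4, 5, 6, 7, 8} — every element.
No 2 of the 8 sets cover everything (all 28 pairs fall short), so 3 is minimum.
Greedy (largest uncovered first) would take A3, A4, A1, A6 — 4 sets — but 3 suffice.

3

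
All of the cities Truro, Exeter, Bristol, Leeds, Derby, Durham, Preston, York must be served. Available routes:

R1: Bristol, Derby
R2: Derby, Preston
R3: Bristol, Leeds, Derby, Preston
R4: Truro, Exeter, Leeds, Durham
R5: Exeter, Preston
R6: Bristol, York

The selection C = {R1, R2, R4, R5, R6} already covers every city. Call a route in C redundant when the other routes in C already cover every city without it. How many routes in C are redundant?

Drop R1: the rest still cover every city — redundant.
Drop R2: the rest still cover every city — redundant.
Drop R4: Truro, Leeds, Durham uncovered — not redundant.
Drop R5: the rest still cover every city — redundant.
Drop R6: York uncovered — not redundant.
3 redundant: R1, R2, R5.

3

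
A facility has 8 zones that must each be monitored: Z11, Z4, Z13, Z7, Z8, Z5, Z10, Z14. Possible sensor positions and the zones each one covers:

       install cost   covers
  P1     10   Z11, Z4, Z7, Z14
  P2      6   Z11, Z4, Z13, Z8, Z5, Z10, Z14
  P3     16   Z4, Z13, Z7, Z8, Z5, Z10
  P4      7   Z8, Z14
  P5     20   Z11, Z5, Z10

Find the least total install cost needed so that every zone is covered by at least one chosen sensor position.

16

P1, P2 cover every zone at install cost 10 + 6 = 16.
Any cover uses at least 2 sensor positions; among all covering selections none totals below 16.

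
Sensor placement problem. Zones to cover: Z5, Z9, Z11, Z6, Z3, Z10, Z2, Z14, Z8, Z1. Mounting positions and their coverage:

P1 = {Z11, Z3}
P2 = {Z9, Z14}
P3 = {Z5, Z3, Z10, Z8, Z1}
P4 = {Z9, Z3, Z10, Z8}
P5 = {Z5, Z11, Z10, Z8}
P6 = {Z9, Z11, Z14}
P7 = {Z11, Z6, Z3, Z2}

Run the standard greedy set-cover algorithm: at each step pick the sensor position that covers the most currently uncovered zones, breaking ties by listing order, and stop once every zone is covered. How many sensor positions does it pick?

3

Pick 1: P3 covers 5 new zones (Z5, Z3, Z10, Z8, Z1).
Pick 2: P6 covers 3 new zones (Z9, Z11, Z14).
Pick 3: P7 covers 2 new zones (Z6, Z2).
Greedy uses 3 sensor positions.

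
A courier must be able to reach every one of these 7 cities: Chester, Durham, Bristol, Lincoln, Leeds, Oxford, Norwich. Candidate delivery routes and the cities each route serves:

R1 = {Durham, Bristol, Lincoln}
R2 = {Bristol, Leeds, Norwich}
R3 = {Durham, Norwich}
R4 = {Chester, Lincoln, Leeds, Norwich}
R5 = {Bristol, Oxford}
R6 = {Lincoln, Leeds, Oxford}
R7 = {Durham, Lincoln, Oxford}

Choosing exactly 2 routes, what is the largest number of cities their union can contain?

6

Choosing R1, R4 covers {Chester, Durham, Bristol, Lincoln, Leeds, Norwich} — 6 cities.
No choice of 2 routes does better; here Oxford is left uncovered.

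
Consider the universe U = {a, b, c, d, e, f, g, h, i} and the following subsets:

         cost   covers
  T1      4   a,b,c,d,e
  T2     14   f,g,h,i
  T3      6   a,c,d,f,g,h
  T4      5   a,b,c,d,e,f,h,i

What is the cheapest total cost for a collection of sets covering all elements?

11

T3, T4 cover every element at cost 6 + 5 = 11.
Any cover uses at least 2 sets; among all covering selections none totals below 11.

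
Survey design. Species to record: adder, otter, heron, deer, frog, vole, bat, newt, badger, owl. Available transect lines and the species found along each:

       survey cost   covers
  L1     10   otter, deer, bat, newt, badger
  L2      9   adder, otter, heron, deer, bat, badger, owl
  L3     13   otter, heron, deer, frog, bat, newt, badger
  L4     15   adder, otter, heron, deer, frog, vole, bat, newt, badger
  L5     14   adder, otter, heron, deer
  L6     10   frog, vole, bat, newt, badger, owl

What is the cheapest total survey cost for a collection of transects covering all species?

L2, L6 cover every species at survey cost 9 + 10 = 19.
Any cover uses at least 2 transects; among all covering selections none totals below 19.

19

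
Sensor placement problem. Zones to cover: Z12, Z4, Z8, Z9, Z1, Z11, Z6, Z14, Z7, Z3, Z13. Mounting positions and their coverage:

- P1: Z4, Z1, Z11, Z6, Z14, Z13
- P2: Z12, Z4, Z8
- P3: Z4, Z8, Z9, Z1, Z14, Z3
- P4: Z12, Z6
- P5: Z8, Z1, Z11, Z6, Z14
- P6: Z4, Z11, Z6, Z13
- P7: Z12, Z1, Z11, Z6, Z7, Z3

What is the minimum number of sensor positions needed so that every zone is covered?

P1, P3, P7 together cover {Z12, Z4, Z8, Z9, Z1, Z11, Z6, Z14, Z7, Z3, Z13} — every zone.
No 2 of the 7 sensor positions cover everything (all 21 pairs fall short), so 3 is minimum.

3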